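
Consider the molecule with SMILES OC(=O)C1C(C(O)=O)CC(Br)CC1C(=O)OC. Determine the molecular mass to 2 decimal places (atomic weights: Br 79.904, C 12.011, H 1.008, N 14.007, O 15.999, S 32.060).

309.11 g/mol

First, the molecular formula is C10H13BrO6 (counting implicit H from valence).
  Br: 1 × 79.904 = 79.904
  C: 10 × 12.011 = 120.110
  H: 13 × 1.008 = 13.104
  O: 6 × 15.999 = 95.994
Sum: 1×79.904 + 10×12.011 + 13×1.008 + 6×15.999 = 309.112 → 309.11 g/mol.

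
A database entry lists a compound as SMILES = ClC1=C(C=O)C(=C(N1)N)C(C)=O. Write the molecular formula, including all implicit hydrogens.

C7H7ClN2O2

Walk through each heavy atom and fill implicit hydrogens from standard valence (C 4, N 3, O 2, S 2, halogen 1):
  atom 1: Cl (halogen, monovalent) → 0 H
  atom 2: C, bond orders sum to 4 (valence 4) → 0 H
  atom 3: C, bond orders sum to 4 (valence 4) → 0 H
  atom 4: C, bond orders sum to 3 (valence 4) → 1 H
  atom 5: O, bond orders sum to 2 (valence 2) → 0 H
  atom 6: C, bond orders sum to 4 (valence 4) → 0 H
  atom 7: C, bond orders sum to 4 (valence 4) → 0 H
  atom 8: N, bond orders sum to 2 (valence 3) → 1 H
  atom 9: N, bond orders sum to 1 (valence 3) → 2 H
  atom 10: C, bond orders sum to 4 (valence 4) → 0 H
  atom 11: C, bond orders sum to 1 (valence 4) → 3 H
  atom 12: O, bond orders sum to 2 (valence 2) → 0 H
Totals → C:7, H:7, Cl:1, N:2, O:2.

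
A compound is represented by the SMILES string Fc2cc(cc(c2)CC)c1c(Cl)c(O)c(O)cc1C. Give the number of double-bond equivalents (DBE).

Molecular formula: C15H14ClFO2.
DoU = (2C + 2 + N − H − X) / 2, where X is the halogen count and O/S are ignored.
    = (2·15 + 2 + 0 − 14 − 2) / 2 = 16 / 2 = 8.

8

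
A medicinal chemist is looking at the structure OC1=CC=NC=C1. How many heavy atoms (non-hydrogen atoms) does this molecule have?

7

Every atom symbol written in the SMILES (organic subset) is one heavy atom; implicit H are not written.
Heavy atoms by element → C:5, N:1, O:1.
Total: 7.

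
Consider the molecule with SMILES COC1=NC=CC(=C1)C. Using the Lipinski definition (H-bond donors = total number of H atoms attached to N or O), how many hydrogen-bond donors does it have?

0

Donors: find every N or O and count the H atoms it carries.
  atom 2 (O): bond orders sum to 2 → 0 H
  atom 4 (N): bond orders sum to 3 → 0 H
Lipinski HBD = 0.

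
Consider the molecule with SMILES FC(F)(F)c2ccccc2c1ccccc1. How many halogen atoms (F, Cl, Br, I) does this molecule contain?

Halogen atoms appear at heavy-atom positions 1, 3, 4 (3×F).
Halogen count: 3.

3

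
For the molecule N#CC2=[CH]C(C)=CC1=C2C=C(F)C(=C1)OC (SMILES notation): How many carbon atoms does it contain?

Count every carbon token in the SMILES (each C, including those in ring-closure positions and inside branches).
Carbon count: 13.

13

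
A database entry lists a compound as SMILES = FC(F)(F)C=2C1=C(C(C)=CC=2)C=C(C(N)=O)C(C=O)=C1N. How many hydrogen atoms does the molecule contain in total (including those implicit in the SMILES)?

Walk through each heavy atom and fill implicit hydrogens from standard valence (C 4, N 3, O 2, S 2, halogen 1):
  atom 1: F (halogen, monovalent) → 0 H
  atom 2: C, bond orders sum to 4 (valence 4) → 0 H
  atom 3: F (halogen, monovalent) → 0 H
  atom 4: F (halogen, monovalent) → 0 H
  atom 5: C, bond orders sum to 4 (valence 4) → 0 H
  atom 6: C, bond orders sum to 4 (valence 4) → 0 H
  atom 7: C, bond orders sum to 4 (valence 4) → 0 H
  atom 8: C, bond orders sum to 4 (valence 4) → 0 H
  atom 9: C, bond orders sum to 1 (valence 4) → 3 H
  atom 10: C, bond orders sum to 3 (valence 4) → 1 H
  atom 11: C, bond orders sum to 3 (valence 4) → 1 H
  atom 12: C, bond orders sum to 3 (valence 4) → 1 H
  atom 13: C, bond orders sum to 4 (valence 4) → 0 H
  atom 14: C, bond orders sum to 4 (valence 4) → 0 H
  atom 15: N, bond orders sum to 1 (valence 3) → 2 H
  atom 16: O, bond orders sum to 2 (valence 2) → 0 H
  atom 17: C, bond orders sum to 4 (valence 4) → 0 H
  atom 18: C, bond orders sum to 3 (valence 4) → 1 H
  atom 19: O, bond orders sum to 2 (valence 2) → 0 H
  atom 20: C, bond orders sum to 4 (valence 4) → 0 H
  atom 21: N, bond orders sum to 1 (valence 3) → 2 H
Total hydrogens: 11.

11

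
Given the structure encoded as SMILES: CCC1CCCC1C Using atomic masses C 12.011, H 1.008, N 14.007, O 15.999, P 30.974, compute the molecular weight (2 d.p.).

112.22 g/mol

First, the molecular formula is C8H16 (counting implicit H from valence).
  C: 8 × 12.011 = 96.088
  H: 16 × 1.008 = 16.128
Sum: 8×12.011 + 16×1.008 = 112.216 → 112.22 g/mol.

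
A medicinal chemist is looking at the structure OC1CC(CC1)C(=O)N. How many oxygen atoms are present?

2

Scan the SMILES for O atoms (remember two-letter symbols like Cl and Br are single atoms).
Oxygen count: 2.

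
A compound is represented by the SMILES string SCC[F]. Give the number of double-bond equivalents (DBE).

Degree of unsaturation = (number of rings) + (number of π bonds).
Ring closures in the SMILES: 0.
π bonds: none → 0 DoU from unsaturation.
Total DoU = 0 + 0 = 0.

0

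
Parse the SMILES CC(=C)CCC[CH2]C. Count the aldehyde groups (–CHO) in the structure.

Scan the SMILES for the aldehyde motif — none present.
Groups that are present: 1 alkene.

0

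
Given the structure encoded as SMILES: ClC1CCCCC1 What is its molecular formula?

C6H11Cl

Walk through each heavy atom and fill implicit hydrogens from standard valence (C 4, N 3, O 2, S 2, halogen 1):
  atom 1: Cl (halogen, monovalent) → 0 H
  atom 2: C, bond orders sum to 3 (valence 4) → 1 H
  atom 3: C, bond orders sum to 2 (valence 4) → 2 H
  atom 4: C, bond orders sum to 2 (valence 4) → 2 H
  atom 5: C, bond orders sum to 2 (valence 4) → 2 H
  atom 6: C, bond orders sum to 2 (valence 4) → 2 H
  atom 7: C, bond orders sum to 2 (valence 4) → 2 H
Totals → C:6, H:11, Cl:1.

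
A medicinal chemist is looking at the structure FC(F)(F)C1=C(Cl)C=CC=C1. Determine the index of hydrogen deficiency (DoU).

Molecular formula: C7H4ClF3.
DoU = (2C + 2 + N − H − X) / 2, where X is the halogen count and O/S are ignored.
    = (2·7 + 2 + 0 − 4 − 4) / 2 = 8 / 2 = 4.

4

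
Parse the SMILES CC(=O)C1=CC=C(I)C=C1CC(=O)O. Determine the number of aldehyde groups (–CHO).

0

Scan the SMILES for the aldehyde motif — none present.
Groups that are present: 1 carboxylic acid, 1 ketone.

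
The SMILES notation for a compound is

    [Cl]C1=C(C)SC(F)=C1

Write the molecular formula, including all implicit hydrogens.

C5H4ClFS

Walk through each heavy atom and fill implicit hydrogens from standard valence (C 4, N 3, O 2, S 2, halogen 1):
  atom 1: Cl with explicit H count 0
  atom 2: C, bond orders sum to 4 (valence 4) → 0 H
  atom 3: C, bond orders sum to 4 (valence 4) → 0 H
  atom 4: C, bond orders sum to 1 (valence 4) → 3 H
  atom 5: S, bond orders sum to 2 (valence 2) → 0 H
  atom 6: C, bond orders sum to 4 (valence 4) → 0 H
  atom 7: F (halogen, monovalent) → 0 H
  atom 8: C, bond orders sum to 3 (valence 4) → 1 H
Totals → C:5, H:4, Cl:1, F:1, S:1.
In Hill order: C5H4ClFS.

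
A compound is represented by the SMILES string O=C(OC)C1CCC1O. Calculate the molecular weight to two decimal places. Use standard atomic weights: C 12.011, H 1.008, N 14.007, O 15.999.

First, the molecular formula is C6H10O3 (counting implicit H from valence).
  C: 6 × 12.011 = 72.066
  H: 10 × 1.008 = 10.080
  O: 3 × 15.999 = 47.997
Sum: 6×12.011 + 10×1.008 + 3×15.999 = 130.143 → 130.14 g/mol.

130.14 g/mol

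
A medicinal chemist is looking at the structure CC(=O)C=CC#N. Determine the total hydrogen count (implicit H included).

5

Walk through each heavy atom and fill implicit hydrogens from standard valence (C 4, N 3, O 2, S 2, halogen 1):
  atom 1: C, bond orders sum to 1 (valence 4) → 3 H
  atom 2: C, bond orders sum to 4 (valence 4) → 0 H
  atom 3: O, bond orders sum to 2 (valence 2) → 0 H
  atom 4: C, bond orders sum to 3 (valence 4) → 1 H
  atom 5: C, bond orders sum to 3 (valence 4) → 1 H
  atom 6: C, bond orders sum to 4 (valence 4) → 0 H
  atom 7: N, bond orders sum to 3 (valence 3) → 0 H
Total hydrogens: 5.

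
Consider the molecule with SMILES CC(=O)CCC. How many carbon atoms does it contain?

Count every carbon token in the SMILES (each C, including those in ring-closure positions and inside branches).
Carbon count: 5.

5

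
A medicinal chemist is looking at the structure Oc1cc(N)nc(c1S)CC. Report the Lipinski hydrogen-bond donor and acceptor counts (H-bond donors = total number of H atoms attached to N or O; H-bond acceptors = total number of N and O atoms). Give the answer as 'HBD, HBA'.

3, 3

Donors: find every N or O and count the H atoms it carries.
  atom 1 (O): bond orders sum to 1 → 1 H
  atom 5 (N): bond orders sum to 1 → 2 H
  atom 6 (N): bond orders sum to 3 → 0 H
Lipinski HBD = 3.
Acceptors: N atoms = 2, O atoms = 1 → HBA = 3.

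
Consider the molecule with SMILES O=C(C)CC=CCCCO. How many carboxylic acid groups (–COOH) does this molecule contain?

Scan the SMILES for the carboxylic acid motif — none present.
Groups that are present: 1 alkene, 1 hydroxyl, 1 ketone.

0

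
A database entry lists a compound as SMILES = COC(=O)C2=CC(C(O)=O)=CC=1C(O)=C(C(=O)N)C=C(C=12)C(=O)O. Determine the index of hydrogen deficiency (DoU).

Molecular formula: C15H11NO8.
DoU = (2C + 2 + N − H − X) / 2, where X is the halogen count and O/S are ignored.
    = (2·15 + 2 + 1 − 11 − 0) / 2 = 22 / 2 = 11.

11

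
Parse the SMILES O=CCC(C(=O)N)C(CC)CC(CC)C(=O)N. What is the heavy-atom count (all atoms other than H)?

17

Every atom symbol written in the SMILES (organic subset) is one heavy atom; implicit H are not written.
Heavy atoms by element → C:12, N:2, O:3.
Total: 17.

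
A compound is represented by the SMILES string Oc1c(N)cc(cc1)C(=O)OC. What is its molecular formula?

C8H9NO3

Walk through each heavy atom and fill implicit hydrogens from standard valence (C 4, N 3, O 2, S 2, halogen 1); for lowercase aromatic atoms, an aromatic c carries 1 H when it has two neighbours and 0 H with three, and aromatic n carries 0 H:
  atom 1: O, bond orders sum to 1 (valence 2) → 1 H
  atom 2: aromatic c, 3 neighbours → 0 H
  atom 3: aromatic c, 3 neighbours → 0 H
  atom 4: N, bond orders sum to 1 (valence 3) → 2 H
  atom 5: aromatic c, 2 neighbours → 1 H
  atom 6: aromatic c, 3 neighbours → 0 H
  atom 7: aromatic c, 2 neighbours → 1 H
  atom 8: aromatic c, 2 neighbours → 1 H
  atom 9: C, bond orders sum to 4 (valence 4) → 0 H
  atom 10: O, bond orders sum to 2 (valence 2) → 0 H
  atom 11: O, bond orders sum to 2 (valence 2) → 0 H
  atom 12: C, bond orders sum to 1 (valence 4) → 3 H
Totals → C:8, H:9, N:1, O:3.
In Hill order: C8H9NO3.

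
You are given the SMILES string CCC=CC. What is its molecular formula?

Walk through each heavy atom and fill implicit hydrogens from standard valence (C 4, N 3, O 2, S 2, halogen 1):
  atom 1: C, bond orders sum to 1 (valence 4) → 3 H
  atom 2: C, bond orders sum to 2 (valence 4) → 2 H
  atom 3: C, bond orders sum to 3 (valence 4) → 1 H
  atom 4: C, bond orders sum to 3 (valence 4) → 1 H
  atom 5: C, bond orders sum to 1 (valence 4) → 3 H
Totals → C:5, H:10.
In Hill order: C5H10.

C5H10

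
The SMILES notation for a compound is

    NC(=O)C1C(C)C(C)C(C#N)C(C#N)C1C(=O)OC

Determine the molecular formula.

Walk through each heavy atom and fill implicit hydrogens from standard valence (C 4, N 3, O 2, S 2, halogen 1):
  atom 1: N, bond orders sum to 1 (valence 3) → 2 H
  atom 2: C, bond orders sum to 4 (valence 4) → 0 H
  atom 3: O, bond orders sum to 2 (valence 2) → 0 H
  atom 4: C, bond orders sum to 3 (valence 4) → 1 H
  atom 5: C, bond orders sum to 3 (valence 4) → 1 H
  atom 6: C, bond orders sum to 1 (valence 4) → 3 H
  atom 7: C, bond orders sum to 3 (valence 4) → 1 H
  atom 8: C, bond orders sum to 1 (valence 4) → 3 H
  atom 9: C, bond orders sum to 3 (valence 4) → 1 H
  atom 10: C, bond orders sum to 4 (valence 4) → 0 H
  atom 11: N, bond orders sum to 3 (valence 3) → 0 H
  atom 12: C, bond orders sum to 3 (valence 4) → 1 H
  atom 13: C, bond orders sum to 4 (valence 4) → 0 H
  atom 14: N, bond orders sum to 3 (valence 3) → 0 H
  atom 15: C, bond orders sum to 3 (valence 4) → 1 H
  atom 16: C, bond orders sum to 4 (valence 4) → 0 H
  atom 17: O, bond orders sum to 2 (valence 2) → 0 H
  atom 18: O, bond orders sum to 2 (valence 2) → 0 H
  atom 19: C, bond orders sum to 1 (valence 4) → 3 H
Totals → C:13, H:17, N:3, O:3.
In Hill order: C13H17N3O3.

C13H17N3O3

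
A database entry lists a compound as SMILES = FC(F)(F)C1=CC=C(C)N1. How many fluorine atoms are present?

Scan the SMILES for F atoms (remember two-letter symbols like Cl and Br are single atoms).
Fluorine count: 3.

3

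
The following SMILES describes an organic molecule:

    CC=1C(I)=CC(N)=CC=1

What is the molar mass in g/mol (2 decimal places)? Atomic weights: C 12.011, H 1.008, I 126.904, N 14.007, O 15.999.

233.05 g/mol

First, the molecular formula is C7H8IN (counting implicit H from valence).
  C: 7 × 12.011 = 84.077
  H: 8 × 1.008 = 8.064
  I: 1 × 126.904 = 126.904
  N: 1 × 14.007 = 14.007
Sum: 7×12.011 + 8×1.008 + 1×126.904 + 1×14.007 = 233.052 → 233.05 g/mol.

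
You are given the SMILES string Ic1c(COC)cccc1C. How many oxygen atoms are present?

Scan the SMILES for O atoms (remember two-letter symbols like Cl and Br are single atoms).
Oxygen count: 1.

1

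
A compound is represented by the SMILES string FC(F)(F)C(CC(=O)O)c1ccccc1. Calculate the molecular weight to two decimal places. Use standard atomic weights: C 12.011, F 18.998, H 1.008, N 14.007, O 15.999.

First, the molecular formula is C10H9F3O2 (counting implicit H from valence).
  C: 10 × 12.011 = 120.110
  F: 3 × 18.998 = 56.994
  H: 9 × 1.008 = 9.072
  O: 2 × 15.999 = 31.998
Sum: 10×12.011 + 3×18.998 + 9×1.008 + 2×15.999 = 218.174 → 218.17 g/mol.

218.17 g/mol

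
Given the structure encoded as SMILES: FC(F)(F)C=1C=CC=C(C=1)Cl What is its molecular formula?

Walk through each heavy atom and fill implicit hydrogens from standard valence (C 4, N 3, O 2, S 2, halogen 1):
  atom 1: F (halogen, monovalent) → 0 H
  atom 2: C, bond orders sum to 4 (valence 4) → 0 H
  atom 3: F (halogen, monovalent) → 0 H
  atom 4: F (halogen, monovalent) → 0 H
  atom 5: C, bond orders sum to 4 (valence 4) → 0 H
  atom 6: C, bond orders sum to 3 (valence 4) → 1 H
  atom 7: C, bond orders sum to 3 (valence 4) → 1 H
  atom 8: C, bond orders sum to 3 (valence 4) → 1 H
  atom 9: C, bond orders sum to 4 (valence 4) → 0 H
  atom 10: C, bond orders sum to 3 (valence 4) → 1 H
  atom 11: Cl (halogen, monovalent) → 0 H
Totals → C:7, H:4, Cl:1, F:3.
In Hill order: C7H4ClF3.

C7H4ClF3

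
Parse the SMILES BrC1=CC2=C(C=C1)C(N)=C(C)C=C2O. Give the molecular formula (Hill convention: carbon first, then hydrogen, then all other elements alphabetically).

C11H10BrNO

Walk through each heavy atom and fill implicit hydrogens from standard valence (C 4, N 3, O 2, S 2, halogen 1):
  atom 1: Br (halogen, monovalent) → 0 H
  atom 2: C, bond orders sum to 4 (valence 4) → 0 H
  atom 3: C, bond orders sum to 3 (valence 4) → 1 H
  atom 4: C, bond orders sum to 4 (valence 4) → 0 H
  atom 5: C, bond orders sum to 4 (valence 4) → 0 H
  atom 6: C, bond orders sum to 3 (valence 4) → 1 H
  atom 7: C, bond orders sum to 3 (valence 4) → 1 H
  atom 8: C, bond orders sum to 4 (valence 4) → 0 H
  atom 9: N, bond orders sum to 1 (valence 3) → 2 H
  atom 10: C, bond orders sum to 4 (valence 4) → 0 H
  atom 11: C, bond orders sum to 1 (valence 4) → 3 H
  atom 12: C, bond orders sum to 3 (valence 4) → 1 H
  atom 13: C, bond orders sum to 4 (valence 4) → 0 H
  atom 14: O, bond orders sum to 1 (valence 2) → 1 H
Totals → C:11, H:10, Br:1, N:1, O:1.
In Hill order: C11H10BrNO.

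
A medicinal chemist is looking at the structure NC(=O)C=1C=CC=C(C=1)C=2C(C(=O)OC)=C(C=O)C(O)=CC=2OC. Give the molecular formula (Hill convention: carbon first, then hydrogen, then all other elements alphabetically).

C17H15NO6

Walk through each heavy atom and fill implicit hydrogens from standard valence (C 4, N 3, O 2, S 2, halogen 1):
  atom 1: N, bond orders sum to 1 (valence 3) → 2 H
  atom 2: C, bond orders sum to 4 (valence 4) → 0 H
  atom 3: O, bond orders sum to 2 (valence 2) → 0 H
  atom 4: C, bond orders sum to 4 (valence 4) → 0 H
  atom 5: C, bond orders sum to 3 (valence 4) → 1 H
  atom 6: C, bond orders sum to 3 (valence 4) → 1 H
  atom 7: C, bond orders sum to 3 (valence 4) → 1 H
  atom 8: C, bond orders sum to 4 (valence 4) → 0 H
  atom 9: C, bond orders sum to 3 (valence 4) → 1 H
  atom 10: C, bond orders sum to 4 (valence 4) → 0 H
  atom 11: C, bond orders sum to 4 (valence 4) → 0 H
  atom 12: C, bond orders sum to 4 (valence 4) → 0 H
  atom 13: O, bond orders sum to 2 (valence 2) → 0 H
  atom 14: O, bond orders sum to 2 (valence 2) → 0 H
  atom 15: C, bond orders sum to 1 (valence 4) → 3 H
  atom 16: C, bond orders sum to 4 (valence 4) → 0 H
  atom 17: C, bond orders sum to 3 (valence 4) → 1 H
  atom 18: O, bond orders sum to 2 (valence 2) → 0 H
  atom 19: C, bond orders sum to 4 (valence 4) → 0 H
  atom 20: O, bond orders sum to 1 (valence 2) → 1 H
  atom 21: C, bond orders sum to 3 (valence 4) → 1 H
  atom 22: C, bond orders sum to 4 (valence 4) → 0 H
  atom 23: O, bond orders sum to 2 (valence 2) → 0 H
  atom 24: C, bond orders sum to 1 (valence 4) → 3 H
Totals → C:17, H:15, N:1, O:6.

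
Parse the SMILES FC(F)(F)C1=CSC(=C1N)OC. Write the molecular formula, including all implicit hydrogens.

Walk through each heavy atom and fill implicit hydrogens from standard valence (C 4, N 3, O 2, S 2, halogen 1):
  atom 1: F (halogen, monovalent) → 0 H
  atom 2: C, bond orders sum to 4 (valence 4) → 0 H
  atom 3: F (halogen, monovalent) → 0 H
  atom 4: F (halogen, monovalent) → 0 H
  atom 5: C, bond orders sum to 4 (valence 4) → 0 H
  atom 6: C, bond orders sum to 3 (valence 4) → 1 H
  atom 7: S, bond orders sum to 2 (valence 2) → 0 H
  atom 8: C, bond orders sum to 4 (valence 4) → 0 H
  atom 9: C, bond orders sum to 4 (valence 4) → 0 H
  atom 10: N, bond orders sum to 1 (valence 3) → 2 H
  atom 11: O, bond orders sum to 2 (valence 2) → 0 H
  atom 12: C, bond orders sum to 1 (valence 4) → 3 H
Totals → C:6, H:6, F:3, N:1, O:1, S:1.
In Hill order: C6H6F3NOS.

C6H6F3NOS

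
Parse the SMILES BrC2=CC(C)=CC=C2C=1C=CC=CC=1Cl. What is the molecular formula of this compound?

C13H10BrCl

Walk through each heavy atom and fill implicit hydrogens from standard valence (C 4, N 3, O 2, S 2, halogen 1):
  atom 1: Br (halogen, monovalent) → 0 H
  atom 2: C, bond orders sum to 4 (valence 4) → 0 H
  atom 3: C, bond orders sum to 3 (valence 4) → 1 H
  atom 4: C, bond orders sum to 4 (valence 4) → 0 H
  atom 5: C, bond orders sum to 1 (valence 4) → 3 H
  atom 6: C, bond orders sum to 3 (valence 4) → 1 H
  atom 7: C, bond orders sum to 3 (valence 4) → 1 H
  atom 8: C, bond orders sum to 4 (valence 4) → 0 H
  atom 9: C, bond orders sum to 4 (valence 4) → 0 H
  atom 10: C, bond orders sum to 3 (valence 4) → 1 H
  atom 11: C, bond orders sum to 3 (valence 4) → 1 H
  atom 12: C, bond orders sum to 3 (valence 4) → 1 H
  atom 13: C, bond orders sum to 3 (valence 4) → 1 H
  atom 14: C, bond orders sum to 4 (valence 4) → 0 H
  atom 15: Cl (halogen, monovalent) → 0 H
Totals → C:13, H:10, Br:1, Cl:1.
In Hill order: C13H10BrCl.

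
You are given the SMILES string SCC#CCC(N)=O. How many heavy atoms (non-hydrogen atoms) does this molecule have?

Every atom symbol written in the SMILES (organic subset) is one heavy atom; implicit H are not written.
Heavy atoms by element → C:5, N:1, O:1, S:1.
Total: 8.

8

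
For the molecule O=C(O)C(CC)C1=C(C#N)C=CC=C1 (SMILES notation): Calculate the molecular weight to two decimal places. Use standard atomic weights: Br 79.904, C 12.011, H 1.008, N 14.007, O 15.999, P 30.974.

189.21 g/mol

First, the molecular formula is C11H11NO2 (counting implicit H from valence).
  C: 11 × 12.011 = 132.121
  H: 11 × 1.008 = 11.088
  N: 1 × 14.007 = 14.007
  O: 2 × 15.999 = 31.998
Sum: 11×12.011 + 11×1.008 + 1×14.007 + 2×15.999 = 189.214 → 189.21 g/mol.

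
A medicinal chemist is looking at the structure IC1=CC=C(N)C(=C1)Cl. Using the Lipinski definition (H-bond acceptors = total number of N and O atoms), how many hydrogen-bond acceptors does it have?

1

N atoms: 1; O atoms: 0.
Lipinski HBA = 1 + 0 = 1.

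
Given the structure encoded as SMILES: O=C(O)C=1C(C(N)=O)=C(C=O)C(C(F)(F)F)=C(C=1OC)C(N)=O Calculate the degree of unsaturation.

8

Degree of unsaturation = (number of rings) + (number of π bonds).
Ring closures in the SMILES: 1.
π bonds: 7 double bonds (each 1 DoU) → 7 DoU from unsaturation.
Total DoU = 1 + 7 = 8.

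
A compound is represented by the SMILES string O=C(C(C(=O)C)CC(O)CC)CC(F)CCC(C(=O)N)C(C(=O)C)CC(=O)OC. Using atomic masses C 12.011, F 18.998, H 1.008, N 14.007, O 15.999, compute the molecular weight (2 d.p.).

First, the molecular formula is C20H32FNO7 (counting implicit H from valence).
  C: 20 × 12.011 = 240.220
  F: 1 × 18.998 = 18.998
  H: 32 × 1.008 = 32.256
  N: 1 × 14.007 = 14.007
  O: 7 × 15.999 = 111.993
Sum: 20×12.011 + 1×18.998 + 32×1.008 + 1×14.007 + 7×15.999 = 417.474 → 417.47 g/mol.

417.47 g/mol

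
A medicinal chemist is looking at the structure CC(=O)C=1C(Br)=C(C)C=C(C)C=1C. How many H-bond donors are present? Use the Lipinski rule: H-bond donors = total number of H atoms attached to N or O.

0

Donors: find every N or O and count the H atoms it carries.
  atom 3 (O): bond orders sum to 2 → 0 H
Lipinski HBD = 0.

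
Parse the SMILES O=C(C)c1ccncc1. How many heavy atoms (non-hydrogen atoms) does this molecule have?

Every atom symbol written in the SMILES (organic subset) is one heavy atom; implicit H are not written.
Heavy atoms by element → C:7, N:1, O:1.
Total: 9.

9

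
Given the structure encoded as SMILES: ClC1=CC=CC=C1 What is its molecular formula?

C6H5Cl

Walk through each heavy atom and fill implicit hydrogens from standard valence (C 4, N 3, O 2, S 2, halogen 1):
  atom 1: Cl (halogen, monovalent) → 0 H
  atom 2: C, bond orders sum to 4 (valence 4) → 0 H
  atom 3: C, bond orders sum to 3 (valence 4) → 1 H
  atom 4: C, bond orders sum to 3 (valence 4) → 1 H
  atom 5: C, bond orders sum to 3 (valence 4) → 1 H
  atom 6: C, bond orders sum to 3 (valence 4) → 1 H
  atom 7: C, bond orders sum to 3 (valence 4) → 1 H
Totals → C:6, H:5, Cl:1.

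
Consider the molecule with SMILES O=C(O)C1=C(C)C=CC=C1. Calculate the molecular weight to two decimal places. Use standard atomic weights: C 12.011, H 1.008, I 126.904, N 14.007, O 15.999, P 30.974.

First, the molecular formula is C8H8O2 (counting implicit H from valence).
  C: 8 × 12.011 = 96.088
  H: 8 × 1.008 = 8.064
  O: 2 × 15.999 = 31.998
Sum: 8×12.011 + 8×1.008 + 2×15.999 = 136.150 → 136.15 g/mol.

136.15 g/mol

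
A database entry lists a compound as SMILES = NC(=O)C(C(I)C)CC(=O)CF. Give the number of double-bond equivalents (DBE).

Molecular formula: C7H11FINO2.
DoU = (2C + 2 + N − H − X) / 2, where X is the halogen count and O/S are ignored.
    = (2·7 + 2 + 1 − 11 − 2) / 2 = 4 / 2 = 2.

2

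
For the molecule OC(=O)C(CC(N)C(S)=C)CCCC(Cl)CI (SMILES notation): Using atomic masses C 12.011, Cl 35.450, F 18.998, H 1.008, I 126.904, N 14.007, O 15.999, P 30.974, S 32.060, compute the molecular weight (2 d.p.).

391.69 g/mol

First, the molecular formula is C11H19ClINO2S (counting implicit H from valence).
  C: 11 × 12.011 = 132.121
  Cl: 1 × 35.450 = 35.450
  H: 19 × 1.008 = 19.152
  I: 1 × 126.904 = 126.904
  N: 1 × 14.007 = 14.007
  O: 2 × 15.999 = 31.998
  S: 1 × 32.060 = 32.060
Sum: 11×12.011 + 1×35.450 + 19×1.008 + 1×126.904 + 1×14.007 + 2×15.999 + 1×32.060 = 391.692 → 391.69 g/mol.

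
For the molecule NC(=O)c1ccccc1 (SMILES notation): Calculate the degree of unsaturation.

5

Molecular formula: C7H7NO.
DoU = (2C + 2 + N − H − X) / 2, where X is the halogen count and O/S are ignored.
    = (2·7 + 2 + 1 − 7 − 0) / 2 = 10 / 2 = 5.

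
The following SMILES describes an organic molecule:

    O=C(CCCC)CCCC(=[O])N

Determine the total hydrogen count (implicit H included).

17

Walk through each heavy atom and fill implicit hydrogens from standard valence (C 4, N 3, O 2, S 2, halogen 1):
  atom 1: O, bond orders sum to 2 (valence 2) → 0 H
  atom 2: C, bond orders sum to 4 (valence 4) → 0 H
  atom 3: C, bond orders sum to 2 (valence 4) → 2 H
  atom 4: C, bond orders sum to 2 (valence 4) → 2 H
  atom 5: C, bond orders sum to 2 (valence 4) → 2 H
  atom 6: C, bond orders sum to 1 (valence 4) → 3 H
  atom 7: C, bond orders sum to 2 (valence 4) → 2 H
  atom 8: C, bond orders sum to 2 (valence 4) → 2 H
  atom 9: C, bond orders sum to 2 (valence 4) → 2 H
  atom 10: C, bond orders sum to 4 (valence 4) → 0 H
  atom 11: O with explicit H count 0
  atom 12: N, bond orders sum to 1 (valence 3) → 2 H
Total hydrogens: 17.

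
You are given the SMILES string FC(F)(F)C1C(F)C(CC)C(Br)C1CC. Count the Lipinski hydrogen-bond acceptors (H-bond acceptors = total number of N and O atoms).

N atoms: 0; O atoms: 0.
Lipinski HBA = 0 + 0 = 0.

0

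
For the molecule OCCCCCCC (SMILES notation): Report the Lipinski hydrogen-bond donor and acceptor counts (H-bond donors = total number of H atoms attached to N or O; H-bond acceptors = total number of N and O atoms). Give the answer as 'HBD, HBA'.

Donors: find every N or O and count the H atoms it carries.
  atom 1 (O): bond orders sum to 1 → 1 H
Lipinski HBD = 1.
Acceptors: N atoms = 0, O atoms = 1 → HBA = 1.

1, 1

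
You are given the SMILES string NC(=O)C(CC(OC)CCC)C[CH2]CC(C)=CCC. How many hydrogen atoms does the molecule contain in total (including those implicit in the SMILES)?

31

Walk through each heavy atom and fill implicit hydrogens from standard valence (C 4, N 3, O 2, S 2, halogen 1):
  atom 1: N, bond orders sum to 1 (valence 3) → 2 H
  atom 2: C, bond orders sum to 4 (valence 4) → 0 H
  atom 3: O, bond orders sum to 2 (valence 2) → 0 H
  atom 4: C, bond orders sum to 3 (valence 4) → 1 H
  atom 5: C, bond orders sum to 2 (valence 4) → 2 H
  atom 6: C, bond orders sum to 3 (valence 4) → 1 H
  atom 7: O, bond orders sum to 2 (valence 2) → 0 H
  atom 8: C, bond orders sum to 1 (valence 4) → 3 H
  atom 9: C, bond orders sum to 2 (valence 4) → 2 H
  atom 10: C, bond orders sum to 2 (valence 4) → 2 H
  atom 11: C, bond orders sum to 1 (valence 4) → 3 H
  atom 12: C, bond orders sum to 2 (valence 4) → 2 H
  atom 13: C with explicit H count 2
  atom 14: C, bond orders sum to 2 (valence 4) → 2 H
  atom 15: C, bond orders sum to 4 (valence 4) → 0 H
  atom 16: C, bond orders sum to 1 (valence 4) → 3 H
  atom 17: C, bond orders sum to 3 (valence 4) → 1 H
  atom 18: C, bond orders sum to 2 (valence 4) → 2 H
  atom 19: C, bond orders sum to 1 (valence 4) → 3 H
Total hydrogens: 31.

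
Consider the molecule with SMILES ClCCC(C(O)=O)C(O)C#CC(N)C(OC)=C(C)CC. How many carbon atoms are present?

Count every carbon token in the SMILES (each C, including those in ring-closure positions and inside branches).
Carbon count: 14.

14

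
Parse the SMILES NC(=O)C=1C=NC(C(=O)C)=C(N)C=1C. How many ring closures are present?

In SMILES, each pair of matching ring-closure digits denotes one ring-closing bond; the number of such bonds equals the number of independent rings.
Ring-closure bonds here: 1.

1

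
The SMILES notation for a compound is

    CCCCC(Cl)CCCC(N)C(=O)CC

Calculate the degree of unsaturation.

1

Degree of unsaturation = (number of rings) + (number of π bonds).
Ring closures in the SMILES: 0.
π bonds: 1 double bond (each 1 DoU) → 1 DoU from unsaturation.
Total DoU = 0 + 1 = 1.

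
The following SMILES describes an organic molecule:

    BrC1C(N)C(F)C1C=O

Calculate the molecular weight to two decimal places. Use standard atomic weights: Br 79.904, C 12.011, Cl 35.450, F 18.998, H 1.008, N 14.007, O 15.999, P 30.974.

196.02 g/mol

First, the molecular formula is C5H7BrFNO (counting implicit H from valence).
  Br: 1 × 79.904 = 79.904
  C: 5 × 12.011 = 60.055
  F: 1 × 18.998 = 18.998
  H: 7 × 1.008 = 7.056
  N: 1 × 14.007 = 14.007
  O: 1 × 15.999 = 15.999
Sum: 1×79.904 + 5×12.011 + 1×18.998 + 7×1.008 + 1×14.007 + 1×15.999 = 196.019 → 196.02 g/mol.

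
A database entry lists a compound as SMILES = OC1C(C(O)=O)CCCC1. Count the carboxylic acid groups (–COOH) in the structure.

1

The carboxylic acid motif appears at heavy-atom position 4 in the SMILES.
Other groups present: 1 hydroxyl.
Carboxylic acid count: 1.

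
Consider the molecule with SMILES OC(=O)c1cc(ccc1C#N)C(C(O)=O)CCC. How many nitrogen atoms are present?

1

Scan the SMILES for N atoms (remember two-letter symbols like Cl and Br are single atoms).
Nitrogen count: 1.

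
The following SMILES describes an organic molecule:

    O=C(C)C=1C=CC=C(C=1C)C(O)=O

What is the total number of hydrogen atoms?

Walk through each heavy atom and fill implicit hydrogens from standard valence (C 4, N 3, O 2, S 2, halogen 1):
  atom 1: O, bond orders sum to 2 (valence 2) → 0 H
  atom 2: C, bond orders sum to 4 (valence 4) → 0 H
  atom 3: C, bond orders sum to 1 (valence 4) → 3 H
  atom 4: C, bond orders sum to 4 (valence 4) → 0 H
  atom 5: C, bond orders sum to 3 (valence 4) → 1 H
  atom 6: C, bond orders sum to 3 (valence 4) → 1 H
  atom 7: C, bond orders sum to 3 (valence 4) → 1 H
  atom 8: C, bond orders sum to 4 (valence 4) → 0 H
  atom 9: C, bond orders sum to 4 (valence 4) → 0 H
  atom 10: C, bond orders sum to 1 (valence 4) → 3 H
  atom 11: C, bond orders sum to 4 (valence 4) → 0 H
  atom 12: O, bond orders sum to 1 (valence 2) → 1 H
  atom 13: O, bond orders sum to 2 (valence 2) → 0 H
Total hydrogens: 10.

10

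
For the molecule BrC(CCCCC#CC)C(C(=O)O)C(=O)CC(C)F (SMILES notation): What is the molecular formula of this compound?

C14H20BrFO3

Walk through each heavy atom and fill implicit hydrogens from standard valence (C 4, N 3, O 2, S 2, halogen 1):
  atom 1: Br (halogen, monovalent) → 0 H
  atom 2: C, bond orders sum to 3 (valence 4) → 1 H
  atom 3: C, bond orders sum to 2 (valence 4) → 2 H
  atom 4: C, bond orders sum to 2 (valence 4) → 2 H
  atom 5: C, bond orders sum to 2 (valence 4) → 2 H
  atom 6: C, bond orders sum to 2 (valence 4) → 2 H
  atom 7: C, bond orders sum to 4 (valence 4) → 0 H
  atom 8: C, bond orders sum to 4 (valence 4) → 0 H
  atom 9: C, bond orders sum to 1 (valence 4) → 3 H
  atom 10: C, bond orders sum to 3 (valence 4) → 1 H
  atom 11: C, bond orders sum to 4 (valence 4) → 0 H
  atom 12: O, bond orders sum to 2 (valence 2) → 0 H
  atom 13: O, bond orders sum to 1 (valence 2) → 1 H
  atom 14: C, bond orders sum to 4 (valence 4) → 0 H
  atom 15: O, bond orders sum to 2 (valence 2) → 0 H
  atom 16: C, bond orders sum to 2 (valence 4) → 2 H
  atom 17: C, bond orders sum to 3 (valence 4) → 1 H
  atom 18: C, bond orders sum to 1 (valence 4) → 3 H
  atom 19: F (halogen, monovalent) → 0 H
Totals → C:14, H:20, Br:1, F:1, O:3.
In Hill order: C14H20BrFO3.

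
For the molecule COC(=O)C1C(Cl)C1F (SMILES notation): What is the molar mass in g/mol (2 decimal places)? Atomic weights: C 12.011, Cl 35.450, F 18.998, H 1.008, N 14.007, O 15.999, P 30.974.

152.55 g/mol

First, the molecular formula is C5H6ClFO2 (counting implicit H from valence).
  C: 5 × 12.011 = 60.055
  Cl: 1 × 35.450 = 35.450
  F: 1 × 18.998 = 18.998
  H: 6 × 1.008 = 6.048
  O: 2 × 15.999 = 31.998
Sum: 5×12.011 + 1×35.450 + 1×18.998 + 6×1.008 + 2×15.999 = 152.549 → 152.55 g/mol.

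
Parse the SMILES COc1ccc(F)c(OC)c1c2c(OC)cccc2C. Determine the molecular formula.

Walk through each heavy atom and fill implicit hydrogens from standard valence (C 4, N 3, O 2, S 2, halogen 1); for lowercase aromatic atoms, an aromatic c carries 1 H when it has two neighbours and 0 H with three, and aromatic n carries 0 H:
  atom 1: C, bond orders sum to 1 (valence 4) → 3 H
  atom 2: O, bond orders sum to 2 (valence 2) → 0 H
  atom 3: aromatic c, 3 neighbours → 0 H
  atom 4: aromatic c, 2 neighbours → 1 H
  atom 5: aromatic c, 2 neighbours → 1 H
  atom 6: aromatic c, 3 neighbours → 0 H
  atom 7: F (halogen, monovalent) → 0 H
  atom 8: aromatic c, 3 neighbours → 0 H
  atom 9: O, bond orders sum to 2 (valence 2) → 0 H
  atom 10: C, bond orders sum to 1 (valence 4) → 3 H
  atom 11: aromatic c, 3 neighbours → 0 H
  atom 12: aromatic c, 3 neighbours → 0 H
  atom 13: aromatic c, 3 neighbours → 0 H
  atom 14: O, bond orders sum to 2 (valence 2) → 0 H
  atom 15: C, bond orders sum to 1 (valence 4) → 3 H
  atom 16: aromatic c, 2 neighbours → 1 H
  atom 17: aromatic c, 2 neighbours → 1 H
  atom 18: aromatic c, 2 neighbours → 1 H
  atom 19: aromatic c, 3 neighbours → 0 H
  atom 20: C, bond orders sum to 1 (valence 4) → 3 H
Totals → C:16, H:17, F:1, O:3.
In Hill order: C16H17FO3.

C16H17FO3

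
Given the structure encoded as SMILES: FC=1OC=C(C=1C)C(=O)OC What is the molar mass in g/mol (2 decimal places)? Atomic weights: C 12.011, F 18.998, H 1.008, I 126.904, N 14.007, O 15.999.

158.13 g/mol

First, the molecular formula is C7H7FO3 (counting implicit H from valence).
  C: 7 × 12.011 = 84.077
  F: 1 × 18.998 = 18.998
  H: 7 × 1.008 = 7.056
  O: 3 × 15.999 = 47.997
Sum: 7×12.011 + 1×18.998 + 7×1.008 + 3×15.999 = 158.128 → 158.13 g/mol.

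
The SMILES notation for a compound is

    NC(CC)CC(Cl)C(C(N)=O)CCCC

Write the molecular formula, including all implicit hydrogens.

C11H23ClN2O

Walk through each heavy atom and fill implicit hydrogens from standard valence (C 4, N 3, O 2, S 2, halogen 1):
  atom 1: N, bond orders sum to 1 (valence 3) → 2 H
  atom 2: C, bond orders sum to 3 (valence 4) → 1 H
  atom 3: C, bond orders sum to 2 (valence 4) → 2 H
  atom 4: C, bond orders sum to 1 (valence 4) → 3 H
  atom 5: C, bond orders sum to 2 (valence 4) → 2 H
  atom 6: C, bond orders sum to 3 (valence 4) → 1 H
  atom 7: Cl (halogen, monovalent) → 0 H
  atom 8: C, bond orders sum to 3 (valence 4) → 1 H
  atom 9: C, bond orders sum to 4 (valence 4) → 0 H
  atom 10: N, bond orders sum to 1 (valence 3) → 2 H
  atom 11: O, bond orders sum to 2 (valence 2) → 0 H
  atom 12: C, bond orders sum to 2 (valence 4) → 2 H
  atom 13: C, bond orders sum to 2 (valence 4) → 2 H
  atom 14: C, bond orders sum to 2 (valence 4) → 2 H
  atom 15: C, bond orders sum to 1 (valence 4) → 3 H
Totals → C:11, H:23, Cl:1, N:2, O:1.
In Hill order: C11H23ClN2O.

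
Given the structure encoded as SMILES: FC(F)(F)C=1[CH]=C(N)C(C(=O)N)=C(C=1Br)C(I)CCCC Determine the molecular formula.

Walk through each heavy atom and fill implicit hydrogens from standard valence (C 4, N 3, O 2, S 2, halogen 1):
  atom 1: F (halogen, monovalent) → 0 H
  atom 2: C, bond orders sum to 4 (valence 4) → 0 H
  atom 3: F (halogen, monovalent) → 0 H
  atom 4: F (halogen, monovalent) → 0 H
  atom 5: C, bond orders sum to 4 (valence 4) → 0 H
  atom 6: C with explicit H count 1
  atom 7: C, bond orders sum to 4 (valence 4) → 0 H
  atom 8: N, bond orders sum to 1 (valence 3) → 2 H
  atom 9: C, bond orders sum to 4 (valence 4) → 0 H
  atom 10: C, bond orders sum to 4 (valence 4) → 0 H
  atom 11: O, bond orders sum to 2 (valence 2) → 0 H
  atom 12: N, bond orders sum to 1 (valence 3) → 2 H
  atom 13: C, bond orders sum to 4 (valence 4) → 0 H
  atom 14: C, bond orders sum to 4 (valence 4) → 0 H
  atom 15: Br (halogen, monovalent) → 0 H
  atom 16: C, bond orders sum to 3 (valence 4) → 1 H
  atom 17: I (halogen, monovalent) → 0 H
  atom 18: C, bond orders sum to 2 (valence 4) → 2 H
  atom 19: C, bond orders sum to 2 (valence 4) → 2 H
  atom 20: C, bond orders sum to 2 (valence 4) → 2 H
  atom 21: C, bond orders sum to 1 (valence 4) → 3 H
Totals → C:13, H:15, Br:1, F:3, I:1, N:2, O:1.
In Hill order: C13H15BrF3IN2O.

C13H15BrF3IN2O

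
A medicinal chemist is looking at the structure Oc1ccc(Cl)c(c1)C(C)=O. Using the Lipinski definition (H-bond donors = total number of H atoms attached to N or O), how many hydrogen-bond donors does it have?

Donors: find every N or O and count the H atoms it carries.
  atom 1 (O): bond orders sum to 1 → 1 H
  atom 11 (O): bond orders sum to 2 → 0 H
Lipinski HBD = 1.

1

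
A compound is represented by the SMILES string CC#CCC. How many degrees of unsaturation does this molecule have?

2

Degree of unsaturation = (number of rings) + (number of π bonds).
Ring closures in the SMILES: 0.
π bonds: 1 triple bond (each 2 DoU) → 2 DoU from unsaturation.
Total DoU = 0 + 2 = 2.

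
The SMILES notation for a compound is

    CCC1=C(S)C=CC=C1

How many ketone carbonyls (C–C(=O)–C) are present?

0

Scan the SMILES for the ketone motif — none present.
Groups that are present: 1 thiol.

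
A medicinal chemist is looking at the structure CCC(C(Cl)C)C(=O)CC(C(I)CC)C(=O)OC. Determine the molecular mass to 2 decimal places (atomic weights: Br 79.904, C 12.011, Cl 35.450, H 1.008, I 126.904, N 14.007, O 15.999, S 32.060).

First, the molecular formula is C13H22ClIO3 (counting implicit H from valence).
  C: 13 × 12.011 = 156.143
  Cl: 1 × 35.450 = 35.450
  H: 22 × 1.008 = 22.176
  I: 1 × 126.904 = 126.904
  O: 3 × 15.999 = 47.997
Sum: 13×12.011 + 1×35.450 + 22×1.008 + 1×126.904 + 3×15.999 = 388.670 → 388.67 g/mol.

388.67 g/mol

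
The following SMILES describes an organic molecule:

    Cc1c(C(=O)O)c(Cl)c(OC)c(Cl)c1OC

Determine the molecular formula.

C10H10Cl2O4

Walk through each heavy atom and fill implicit hydrogens from standard valence (C 4, N 3, O 2, S 2, halogen 1); for lowercase aromatic atoms, an aromatic c carries 1 H when it has two neighbours and 0 H with three, and aromatic n carries 0 H:
  atom 1: C, bond orders sum to 1 (valence 4) → 3 H
  atom 2: aromatic c, 3 neighbours → 0 H
  atom 3: aromatic c, 3 neighbours → 0 H
  atom 4: C, bond orders sum to 4 (valence 4) → 0 H
  atom 5: O, bond orders sum to 2 (valence 2) → 0 H
  atom 6: O, bond orders sum to 1 (valence 2) → 1 H
  atom 7: aromatic c, 3 neighbours → 0 H
  atom 8: Cl (halogen, monovalent) → 0 H
  atom 9: aromatic c, 3 neighbours → 0 H
  atom 10: O, bond orders sum to 2 (valence 2) → 0 H
  atom 11: C, bond orders sum to 1 (valence 4) → 3 H
  atom 12: aromatic c, 3 neighbours → 0 H
  atom 13: Cl (halogen, monovalent) → 0 H
  atom 14: aromatic c, 3 neighbours → 0 H
  atom 15: O, bond orders sum to 2 (valence 2) → 0 H
  atom 16: C, bond orders sum to 1 (valence 4) → 3 H
Totals → C:10, H:10, Cl:2, O:4.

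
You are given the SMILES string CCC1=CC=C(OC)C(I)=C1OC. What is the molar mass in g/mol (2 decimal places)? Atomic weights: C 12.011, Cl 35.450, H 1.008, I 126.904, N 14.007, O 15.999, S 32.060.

292.12 g/mol

First, the molecular formula is C10H13IO2 (counting implicit H from valence).
  C: 10 × 12.011 = 120.110
  H: 13 × 1.008 = 13.104
  I: 1 × 126.904 = 126.904
  O: 2 × 15.999 = 31.998
Sum: 10×12.011 + 13×1.008 + 1×126.904 + 2×15.999 = 292.116 → 292.12 g/mol.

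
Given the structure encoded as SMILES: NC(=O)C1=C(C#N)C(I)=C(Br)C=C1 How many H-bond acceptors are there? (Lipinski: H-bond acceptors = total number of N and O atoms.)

N atoms: 2; O atoms: 1.
Lipinski HBA = 2 + 1 = 3.

3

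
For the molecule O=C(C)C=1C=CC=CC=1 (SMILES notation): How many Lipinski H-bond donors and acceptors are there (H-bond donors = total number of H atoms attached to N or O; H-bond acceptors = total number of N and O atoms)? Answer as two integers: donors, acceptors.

0, 1

Donors: find every N or O and count the H atoms it carries.
  atom 1 (O): bond orders sum to 2 → 0 H
Lipinski HBD = 0.
Acceptors: N atoms = 0, O atoms = 1 → HBA = 1.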